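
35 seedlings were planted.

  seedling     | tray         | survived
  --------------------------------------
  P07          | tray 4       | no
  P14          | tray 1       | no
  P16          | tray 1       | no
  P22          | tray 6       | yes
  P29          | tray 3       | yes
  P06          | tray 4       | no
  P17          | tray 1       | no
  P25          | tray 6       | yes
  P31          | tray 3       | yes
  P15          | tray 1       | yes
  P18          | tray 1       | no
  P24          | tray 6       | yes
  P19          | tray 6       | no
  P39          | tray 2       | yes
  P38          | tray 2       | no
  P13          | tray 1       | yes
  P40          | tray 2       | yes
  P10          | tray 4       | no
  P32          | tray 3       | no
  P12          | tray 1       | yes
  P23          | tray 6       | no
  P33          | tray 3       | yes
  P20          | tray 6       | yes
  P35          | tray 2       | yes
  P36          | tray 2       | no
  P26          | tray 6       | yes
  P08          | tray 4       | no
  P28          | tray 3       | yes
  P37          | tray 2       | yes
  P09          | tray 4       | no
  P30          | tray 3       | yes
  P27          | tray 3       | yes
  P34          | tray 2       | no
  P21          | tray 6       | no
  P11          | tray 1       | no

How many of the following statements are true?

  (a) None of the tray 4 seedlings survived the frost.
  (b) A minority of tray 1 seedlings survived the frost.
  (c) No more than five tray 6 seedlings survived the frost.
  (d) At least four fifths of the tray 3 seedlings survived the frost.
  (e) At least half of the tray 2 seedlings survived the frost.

5

(a) tray 4: |A| = 5, |A ∩ B| = 0; needs A ∩ B = ∅ (|A ∩ B| = 0) — true.
(b) tray 1: |A| = 8, |A ∩ B| = 3; needs |A ∩ B| < |A ∖ B| — true.
(c) tray 6: |A| = 8, |A ∩ B| = 5; needs |A ∩ B| ≤ 5 — true.
(d) tray 3: |A| = 7, |A ∩ B| = 6; needs |A ∩ B| / |A| ≥ 4/5 — true.
(e) tray 2: |A| = 7, |A ∩ B| = 4; needs |A ∩ B| ≥ |A ∖ B| — true.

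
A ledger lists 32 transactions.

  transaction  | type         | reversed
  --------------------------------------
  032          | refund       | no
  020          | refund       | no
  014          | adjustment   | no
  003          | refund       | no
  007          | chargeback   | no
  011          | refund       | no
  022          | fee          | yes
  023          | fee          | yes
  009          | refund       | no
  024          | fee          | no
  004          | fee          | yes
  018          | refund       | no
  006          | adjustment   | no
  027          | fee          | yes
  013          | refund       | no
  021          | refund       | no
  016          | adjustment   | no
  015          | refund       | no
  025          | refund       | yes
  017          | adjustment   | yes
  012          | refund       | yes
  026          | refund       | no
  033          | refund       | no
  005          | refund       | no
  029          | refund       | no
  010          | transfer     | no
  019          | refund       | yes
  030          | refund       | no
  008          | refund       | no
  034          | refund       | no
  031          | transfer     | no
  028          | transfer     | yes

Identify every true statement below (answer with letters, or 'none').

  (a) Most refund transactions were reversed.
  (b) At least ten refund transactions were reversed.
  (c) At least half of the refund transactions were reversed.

|A| = 19, |A ∩ B| = 3, |A ∖ B| = 16.
(a) |A ∩ B| > |A ∖ B|: fails.
(b) |A ∩ B| ≥ 10: fails.
(c) |A ∩ B| ≥ |A ∖ B|: fails.

none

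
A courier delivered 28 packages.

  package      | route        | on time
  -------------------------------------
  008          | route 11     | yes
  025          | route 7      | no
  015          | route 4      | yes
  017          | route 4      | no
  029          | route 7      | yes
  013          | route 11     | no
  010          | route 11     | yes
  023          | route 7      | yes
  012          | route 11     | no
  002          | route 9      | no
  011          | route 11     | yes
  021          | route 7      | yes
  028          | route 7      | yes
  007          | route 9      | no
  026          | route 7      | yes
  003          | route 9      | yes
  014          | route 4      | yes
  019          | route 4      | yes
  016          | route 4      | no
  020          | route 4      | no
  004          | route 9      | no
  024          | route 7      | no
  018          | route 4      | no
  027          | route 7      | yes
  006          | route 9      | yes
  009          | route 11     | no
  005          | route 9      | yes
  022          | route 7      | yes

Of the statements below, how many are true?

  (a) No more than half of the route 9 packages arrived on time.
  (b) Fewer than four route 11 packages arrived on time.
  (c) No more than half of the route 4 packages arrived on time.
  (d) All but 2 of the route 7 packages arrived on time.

4

(a) route 9: |A| = 6, |A ∩ B| = 3; needs |A ∩ B| ≤ |A ∖ B| — true.
(b) route 11: |A| = 6, |A ∩ B| = 3; needs |A ∩ B| < 4 — true.
(c) route 4: |A| = 7, |A ∩ B| = 3; needs |A ∩ B| ≤ |A ∖ B| — true.
(d) route 7: |A| = 9, |A ∩ B| = 7; needs |A ∖ B| = 2 — true.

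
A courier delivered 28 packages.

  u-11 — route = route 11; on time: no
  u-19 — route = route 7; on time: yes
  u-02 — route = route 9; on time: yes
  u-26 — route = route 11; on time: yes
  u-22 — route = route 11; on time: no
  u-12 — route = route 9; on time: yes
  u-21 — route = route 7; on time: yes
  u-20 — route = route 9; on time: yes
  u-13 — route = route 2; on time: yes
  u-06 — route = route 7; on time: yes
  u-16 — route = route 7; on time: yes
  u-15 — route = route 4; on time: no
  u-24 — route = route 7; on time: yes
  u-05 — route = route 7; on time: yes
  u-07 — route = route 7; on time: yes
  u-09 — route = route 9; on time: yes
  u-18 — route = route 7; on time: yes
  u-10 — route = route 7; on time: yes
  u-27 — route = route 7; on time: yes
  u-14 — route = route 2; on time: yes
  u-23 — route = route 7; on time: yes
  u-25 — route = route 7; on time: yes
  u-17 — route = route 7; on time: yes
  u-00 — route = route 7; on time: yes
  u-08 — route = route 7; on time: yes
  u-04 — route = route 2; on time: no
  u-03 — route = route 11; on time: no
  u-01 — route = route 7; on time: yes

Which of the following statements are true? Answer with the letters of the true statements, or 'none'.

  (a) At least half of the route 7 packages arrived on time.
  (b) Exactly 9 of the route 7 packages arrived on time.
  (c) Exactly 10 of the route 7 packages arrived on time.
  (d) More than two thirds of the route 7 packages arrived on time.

|A| = 16, |A ∩ B| = 16, |A ∖ B| = 0.
(a) |A ∩ B| ≥ |A ∖ B|: holds.
(b) |A ∩ B| = 9: fails.
(c) |A ∩ B| = 10: fails.
(d) |A ∩ B| / |A| > 2/3: holds.

(a), (d)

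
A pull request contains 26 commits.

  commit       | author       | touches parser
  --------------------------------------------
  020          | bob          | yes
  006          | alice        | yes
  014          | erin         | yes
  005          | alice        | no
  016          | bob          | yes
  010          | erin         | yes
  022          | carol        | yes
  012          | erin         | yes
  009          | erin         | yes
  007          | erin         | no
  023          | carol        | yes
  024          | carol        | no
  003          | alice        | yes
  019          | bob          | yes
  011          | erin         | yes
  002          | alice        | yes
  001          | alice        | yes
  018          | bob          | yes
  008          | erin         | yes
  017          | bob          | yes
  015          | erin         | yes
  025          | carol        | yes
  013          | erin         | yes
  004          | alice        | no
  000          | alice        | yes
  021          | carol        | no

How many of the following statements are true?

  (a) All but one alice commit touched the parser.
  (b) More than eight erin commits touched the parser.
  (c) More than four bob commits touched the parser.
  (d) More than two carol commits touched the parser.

2

(a) alice: |A| = 7, |A ∩ B| = 5; needs |A ∖ B| = 1 — false.
(b) erin: |A| = 9, |A ∩ B| = 8; needs |A ∩ B| > 8 — false.
(c) bob: |A| = 5, |A ∩ B| = 5; needs |A ∩ B| > 4 — true.
(d) carol: |A| = 5, |A ∩ B| = 3; needs |A ∩ B| > 2 — true.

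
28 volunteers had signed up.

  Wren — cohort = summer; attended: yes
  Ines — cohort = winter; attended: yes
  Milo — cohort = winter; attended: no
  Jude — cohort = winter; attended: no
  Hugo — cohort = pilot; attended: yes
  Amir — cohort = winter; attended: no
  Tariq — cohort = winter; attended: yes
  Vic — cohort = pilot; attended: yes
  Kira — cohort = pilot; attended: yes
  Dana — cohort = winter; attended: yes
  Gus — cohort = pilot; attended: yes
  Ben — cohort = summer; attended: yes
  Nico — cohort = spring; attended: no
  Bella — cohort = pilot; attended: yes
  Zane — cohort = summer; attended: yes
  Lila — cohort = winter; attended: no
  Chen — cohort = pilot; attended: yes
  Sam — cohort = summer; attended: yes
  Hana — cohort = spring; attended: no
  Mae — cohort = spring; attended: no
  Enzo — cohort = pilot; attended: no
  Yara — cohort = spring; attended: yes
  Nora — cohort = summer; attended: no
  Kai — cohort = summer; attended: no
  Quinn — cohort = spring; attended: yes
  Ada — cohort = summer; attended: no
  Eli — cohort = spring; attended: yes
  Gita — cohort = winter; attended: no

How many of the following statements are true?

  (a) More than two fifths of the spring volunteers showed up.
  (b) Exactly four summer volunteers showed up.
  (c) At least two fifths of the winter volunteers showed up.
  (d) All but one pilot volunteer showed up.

(a) spring: |A| = 6, |A ∩ B| = 3; needs |A ∩ B| / |A| > 2/5 — true.
(b) summer: |A| = 7, |A ∩ B| = 4; needs |A ∩ B| = 4 — true.
(c) winter: |A| = 8, |A ∩ B| = 3; needs |A ∩ B| / |A| ≥ 2/5 — false.
(d) pilot: |A| = 7, |A ∩ B| = 6; needs |A ∖ B| = 1 — true.

3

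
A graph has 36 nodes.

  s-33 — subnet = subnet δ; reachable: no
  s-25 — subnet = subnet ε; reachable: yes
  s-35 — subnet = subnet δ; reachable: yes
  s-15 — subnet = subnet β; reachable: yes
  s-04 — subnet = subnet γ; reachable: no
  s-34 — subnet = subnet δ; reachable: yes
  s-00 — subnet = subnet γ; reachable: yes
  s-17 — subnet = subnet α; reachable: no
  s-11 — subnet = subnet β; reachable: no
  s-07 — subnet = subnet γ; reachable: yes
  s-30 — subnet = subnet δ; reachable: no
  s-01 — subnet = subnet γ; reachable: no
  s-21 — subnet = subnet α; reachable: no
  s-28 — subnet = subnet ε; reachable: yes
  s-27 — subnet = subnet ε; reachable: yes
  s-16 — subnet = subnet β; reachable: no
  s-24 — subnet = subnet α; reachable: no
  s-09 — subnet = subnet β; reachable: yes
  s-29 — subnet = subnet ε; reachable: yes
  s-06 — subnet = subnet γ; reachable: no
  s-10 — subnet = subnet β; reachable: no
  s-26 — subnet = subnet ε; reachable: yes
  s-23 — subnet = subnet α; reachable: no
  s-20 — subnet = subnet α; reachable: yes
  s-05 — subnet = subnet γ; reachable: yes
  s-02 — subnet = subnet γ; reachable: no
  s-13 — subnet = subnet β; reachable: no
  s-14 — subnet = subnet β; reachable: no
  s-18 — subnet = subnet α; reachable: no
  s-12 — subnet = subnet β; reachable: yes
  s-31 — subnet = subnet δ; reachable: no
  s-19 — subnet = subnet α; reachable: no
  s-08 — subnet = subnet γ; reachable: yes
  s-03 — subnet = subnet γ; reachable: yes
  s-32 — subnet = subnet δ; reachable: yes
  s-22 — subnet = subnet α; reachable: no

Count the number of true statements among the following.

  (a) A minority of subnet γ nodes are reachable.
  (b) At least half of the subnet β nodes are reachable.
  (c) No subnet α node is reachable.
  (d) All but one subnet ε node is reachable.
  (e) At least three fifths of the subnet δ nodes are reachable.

(a) subnet γ: |A| = 9, |A ∩ B| = 5; needs |A ∩ B| < |A ∖ B| — false.
(b) subnet β: |A| = 8, |A ∩ B| = 3; needs |A ∩ B| ≥ |A ∖ B| — false.
(c) subnet α: |A| = 8, |A ∩ B| = 1; needs A ∩ B = ∅ (|A ∩ B| = 0) — false.
(d) subnet ε: |A| = 5, |A ∩ B| = 5; needs |A ∖ B| = 1 — false.
(e) subnet δ: |A| = 6, |A ∩ B| = 3; needs |A ∩ B| / |A| ≥ 3/5 — false.

0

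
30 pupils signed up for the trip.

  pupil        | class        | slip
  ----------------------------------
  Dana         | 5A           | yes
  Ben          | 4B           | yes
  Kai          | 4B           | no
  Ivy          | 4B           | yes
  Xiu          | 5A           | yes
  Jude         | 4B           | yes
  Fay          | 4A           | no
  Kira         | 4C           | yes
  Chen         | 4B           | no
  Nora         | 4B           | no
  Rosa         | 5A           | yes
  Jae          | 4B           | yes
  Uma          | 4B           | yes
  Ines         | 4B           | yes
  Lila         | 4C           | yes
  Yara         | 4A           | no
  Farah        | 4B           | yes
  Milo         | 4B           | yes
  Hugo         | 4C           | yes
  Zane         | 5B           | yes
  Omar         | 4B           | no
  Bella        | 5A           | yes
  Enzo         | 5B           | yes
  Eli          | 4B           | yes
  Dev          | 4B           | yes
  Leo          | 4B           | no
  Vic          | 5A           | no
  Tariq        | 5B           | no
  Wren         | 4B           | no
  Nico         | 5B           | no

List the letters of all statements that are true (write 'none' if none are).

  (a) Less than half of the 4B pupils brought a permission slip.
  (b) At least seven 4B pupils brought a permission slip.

|A| = 16, |A ∩ B| = 10, |A ∖ B| = 6.
(a) |A ∩ B| < |A ∖ B|: fails.
(b) |A ∩ B| ≥ 7: holds.

(b)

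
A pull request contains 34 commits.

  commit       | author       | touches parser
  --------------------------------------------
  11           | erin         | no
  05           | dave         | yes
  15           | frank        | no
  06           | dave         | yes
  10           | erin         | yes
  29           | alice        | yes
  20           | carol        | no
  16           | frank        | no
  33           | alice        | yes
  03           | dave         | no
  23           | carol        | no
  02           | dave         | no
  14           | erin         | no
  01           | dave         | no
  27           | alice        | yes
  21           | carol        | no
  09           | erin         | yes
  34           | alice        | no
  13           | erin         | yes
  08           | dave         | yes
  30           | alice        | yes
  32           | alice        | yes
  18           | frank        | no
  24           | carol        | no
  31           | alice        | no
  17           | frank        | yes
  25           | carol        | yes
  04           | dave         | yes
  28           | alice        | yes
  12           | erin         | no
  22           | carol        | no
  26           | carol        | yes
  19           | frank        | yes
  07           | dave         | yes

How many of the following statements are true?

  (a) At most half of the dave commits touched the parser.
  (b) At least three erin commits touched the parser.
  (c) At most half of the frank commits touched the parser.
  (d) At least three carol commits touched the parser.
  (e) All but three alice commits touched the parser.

2

(a) dave: |A| = 8, |A ∩ B| = 5; needs |A ∩ B| ≤ |A ∖ B| — false.
(b) erin: |A| = 6, |A ∩ B| = 3; needs |A ∩ B| ≥ 3 — true.
(c) frank: |A| = 5, |A ∩ B| = 2; needs |A ∩ B| ≤ |A ∖ B| — true.
(d) carol: |A| = 7, |A ∩ B| = 2; needs |A ∩ B| ≥ 3 — false.
(e) alice: |A| = 8, |A ∩ B| = 6; needs |A ∖ B| = 3 — false.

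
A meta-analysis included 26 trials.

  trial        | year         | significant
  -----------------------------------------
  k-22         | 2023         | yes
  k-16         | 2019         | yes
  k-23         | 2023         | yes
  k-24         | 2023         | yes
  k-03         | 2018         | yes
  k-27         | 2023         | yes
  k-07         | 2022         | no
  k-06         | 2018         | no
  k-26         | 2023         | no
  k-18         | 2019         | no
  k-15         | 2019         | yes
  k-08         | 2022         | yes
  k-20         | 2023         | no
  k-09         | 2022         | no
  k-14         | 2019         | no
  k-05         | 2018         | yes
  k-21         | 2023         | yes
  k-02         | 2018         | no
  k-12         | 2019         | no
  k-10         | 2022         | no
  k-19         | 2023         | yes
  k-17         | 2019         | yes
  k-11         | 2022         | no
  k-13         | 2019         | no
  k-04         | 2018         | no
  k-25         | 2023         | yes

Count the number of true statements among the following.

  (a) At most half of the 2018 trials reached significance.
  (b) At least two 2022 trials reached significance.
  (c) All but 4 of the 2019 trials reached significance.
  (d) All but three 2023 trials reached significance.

(a) 2018: |A| = 5, |A ∩ B| = 2; needs |A ∩ B| ≤ |A ∖ B| — true.
(b) 2022: |A| = 5, |A ∩ B| = 1; needs |A ∩ B| ≥ 2 — false.
(c) 2019: |A| = 7, |A ∩ B| = 3; needs |A ∖ B| = 4 — true.
(d) 2023: |A| = 9, |A ∩ B| = 7; needs |A ∖ B| = 3 — false.

2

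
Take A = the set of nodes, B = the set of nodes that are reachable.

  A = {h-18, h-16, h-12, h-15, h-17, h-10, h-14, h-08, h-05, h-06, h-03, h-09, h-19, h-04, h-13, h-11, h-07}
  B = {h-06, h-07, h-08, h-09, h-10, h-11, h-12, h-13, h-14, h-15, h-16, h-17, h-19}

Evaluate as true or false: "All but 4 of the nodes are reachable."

True

Truth condition: |A ∖ B| = 4.
|A| = 17, |A ∩ B| = 13, |A ∖ B| = 4.
|A ∖ B| = 4, so the statement is true.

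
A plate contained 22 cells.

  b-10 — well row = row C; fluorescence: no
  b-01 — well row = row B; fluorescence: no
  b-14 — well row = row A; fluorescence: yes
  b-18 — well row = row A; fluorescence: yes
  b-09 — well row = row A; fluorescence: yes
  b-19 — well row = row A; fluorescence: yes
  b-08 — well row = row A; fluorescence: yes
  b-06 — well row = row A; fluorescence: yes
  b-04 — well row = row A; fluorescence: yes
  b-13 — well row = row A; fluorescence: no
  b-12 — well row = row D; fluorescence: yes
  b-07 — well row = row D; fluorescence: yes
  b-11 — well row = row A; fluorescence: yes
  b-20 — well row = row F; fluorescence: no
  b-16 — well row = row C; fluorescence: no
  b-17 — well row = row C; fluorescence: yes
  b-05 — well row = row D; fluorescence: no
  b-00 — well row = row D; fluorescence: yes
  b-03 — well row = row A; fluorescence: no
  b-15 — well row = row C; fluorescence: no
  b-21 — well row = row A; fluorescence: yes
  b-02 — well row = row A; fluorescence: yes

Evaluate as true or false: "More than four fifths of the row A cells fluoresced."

Truth condition: |A ∩ B| / |A| > 4/5.
A (the restrictor) = {b-14, b-18, b-09, b-19, b-08, b-06, b-04, b-13, b-11, b-03, b-21, b-02}, |A| = 12.
A ∩ B = {b-14, b-18, b-09, b-19, b-08, b-06, b-04, b-11, b-21, b-02}, so |A ∩ B| = 10.
A ∖ B = {b-13, b-03}, so |A ∖ B| = 2.
|A ∩ B|/|A| = 10/12, so the statement is true.

True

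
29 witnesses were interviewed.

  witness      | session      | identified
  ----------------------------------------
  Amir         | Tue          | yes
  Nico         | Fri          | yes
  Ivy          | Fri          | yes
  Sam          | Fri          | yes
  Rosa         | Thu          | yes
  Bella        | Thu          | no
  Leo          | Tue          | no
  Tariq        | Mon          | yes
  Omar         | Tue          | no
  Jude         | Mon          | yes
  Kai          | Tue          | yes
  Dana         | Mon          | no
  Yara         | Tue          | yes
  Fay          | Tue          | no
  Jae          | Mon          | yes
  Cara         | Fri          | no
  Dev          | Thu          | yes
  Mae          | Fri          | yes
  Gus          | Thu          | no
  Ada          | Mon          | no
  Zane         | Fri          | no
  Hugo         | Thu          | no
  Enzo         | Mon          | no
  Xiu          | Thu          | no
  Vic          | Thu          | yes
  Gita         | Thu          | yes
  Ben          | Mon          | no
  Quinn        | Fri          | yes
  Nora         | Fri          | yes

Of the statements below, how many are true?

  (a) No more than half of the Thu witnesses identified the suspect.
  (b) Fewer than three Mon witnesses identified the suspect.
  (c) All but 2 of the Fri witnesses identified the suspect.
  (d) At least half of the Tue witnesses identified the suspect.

3

(a) Thu: |A| = 8, |A ∩ B| = 4; needs |A ∩ B| ≤ |A ∖ B| — true.
(b) Mon: |A| = 7, |A ∩ B| = 3; needs |A ∩ B| < 3 — false.
(c) Fri: |A| = 8, |A ∩ B| = 6; needs |A ∖ B| = 2 — true.
(d) Tue: |A| = 6, |A ∩ B| = 3; needs |A ∩ B| ≥ |A ∖ B| — true.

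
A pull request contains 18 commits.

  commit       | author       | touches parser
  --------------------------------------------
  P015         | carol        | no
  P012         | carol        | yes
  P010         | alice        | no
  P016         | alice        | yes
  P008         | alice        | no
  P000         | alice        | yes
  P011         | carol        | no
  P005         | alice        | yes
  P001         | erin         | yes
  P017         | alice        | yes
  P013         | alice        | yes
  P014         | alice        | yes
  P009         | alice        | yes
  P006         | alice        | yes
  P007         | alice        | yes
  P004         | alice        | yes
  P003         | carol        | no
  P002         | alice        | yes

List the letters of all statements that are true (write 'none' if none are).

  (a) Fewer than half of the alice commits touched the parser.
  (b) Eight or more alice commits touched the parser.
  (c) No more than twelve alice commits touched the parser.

|A| = 13, |A ∩ B| = 11, |A ∖ B| = 2.
(a) |A ∩ B| < |A ∖ B|: fails.
(b) |A ∩ B| ≥ 8: holds.
(c) |A ∩ B| ≤ 12: holds.

(b), (c)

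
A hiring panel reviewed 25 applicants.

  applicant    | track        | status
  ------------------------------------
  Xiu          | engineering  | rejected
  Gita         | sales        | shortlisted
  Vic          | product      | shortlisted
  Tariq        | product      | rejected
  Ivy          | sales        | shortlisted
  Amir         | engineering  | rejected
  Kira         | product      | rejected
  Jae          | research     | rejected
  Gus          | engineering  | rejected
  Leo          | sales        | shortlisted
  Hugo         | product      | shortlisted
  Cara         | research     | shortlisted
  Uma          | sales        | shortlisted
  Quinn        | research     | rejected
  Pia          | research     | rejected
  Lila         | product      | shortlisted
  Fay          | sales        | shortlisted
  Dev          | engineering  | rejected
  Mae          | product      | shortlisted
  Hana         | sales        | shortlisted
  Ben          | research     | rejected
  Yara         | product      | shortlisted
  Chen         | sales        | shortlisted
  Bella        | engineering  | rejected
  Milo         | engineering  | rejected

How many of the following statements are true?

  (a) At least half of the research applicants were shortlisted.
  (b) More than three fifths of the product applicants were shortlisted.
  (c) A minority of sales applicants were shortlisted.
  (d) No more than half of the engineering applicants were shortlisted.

2

(a) research: |A| = 5, |A ∩ B| = 1; needs |A ∩ B| ≥ |A ∖ B| — false.
(b) product: |A| = 7, |A ∩ B| = 5; needs |A ∩ B| / |A| > 3/5 — true.
(c) sales: |A| = 7, |A ∩ B| = 7; needs |A ∩ B| < |A ∖ B| — false.
(d) engineering: |A| = 6, |A ∩ B| = 0; needs |A ∩ B| ≤ |A ∖ B| — true.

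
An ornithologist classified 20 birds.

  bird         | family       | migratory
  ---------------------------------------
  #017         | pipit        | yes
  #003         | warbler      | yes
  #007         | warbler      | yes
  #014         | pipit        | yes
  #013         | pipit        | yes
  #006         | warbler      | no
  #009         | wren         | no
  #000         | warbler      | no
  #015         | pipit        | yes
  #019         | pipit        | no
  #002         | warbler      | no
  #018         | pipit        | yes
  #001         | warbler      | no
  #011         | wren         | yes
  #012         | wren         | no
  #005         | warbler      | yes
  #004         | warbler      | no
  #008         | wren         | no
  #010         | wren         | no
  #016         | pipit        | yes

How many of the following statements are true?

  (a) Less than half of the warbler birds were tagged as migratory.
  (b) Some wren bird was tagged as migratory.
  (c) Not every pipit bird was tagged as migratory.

3

(a) warbler: |A| = 8, |A ∩ B| = 3; needs |A ∩ B| < |A ∖ B| — true.
(b) wren: |A| = 5, |A ∩ B| = 1; needs A ∩ B ≠ ∅ (|A ∩ B| ≥ 1) — true.
(c) pipit: |A| = 7, |A ∩ B| = 6; needs A ⊄ B (|A ∖ B| ≥ 1) — true.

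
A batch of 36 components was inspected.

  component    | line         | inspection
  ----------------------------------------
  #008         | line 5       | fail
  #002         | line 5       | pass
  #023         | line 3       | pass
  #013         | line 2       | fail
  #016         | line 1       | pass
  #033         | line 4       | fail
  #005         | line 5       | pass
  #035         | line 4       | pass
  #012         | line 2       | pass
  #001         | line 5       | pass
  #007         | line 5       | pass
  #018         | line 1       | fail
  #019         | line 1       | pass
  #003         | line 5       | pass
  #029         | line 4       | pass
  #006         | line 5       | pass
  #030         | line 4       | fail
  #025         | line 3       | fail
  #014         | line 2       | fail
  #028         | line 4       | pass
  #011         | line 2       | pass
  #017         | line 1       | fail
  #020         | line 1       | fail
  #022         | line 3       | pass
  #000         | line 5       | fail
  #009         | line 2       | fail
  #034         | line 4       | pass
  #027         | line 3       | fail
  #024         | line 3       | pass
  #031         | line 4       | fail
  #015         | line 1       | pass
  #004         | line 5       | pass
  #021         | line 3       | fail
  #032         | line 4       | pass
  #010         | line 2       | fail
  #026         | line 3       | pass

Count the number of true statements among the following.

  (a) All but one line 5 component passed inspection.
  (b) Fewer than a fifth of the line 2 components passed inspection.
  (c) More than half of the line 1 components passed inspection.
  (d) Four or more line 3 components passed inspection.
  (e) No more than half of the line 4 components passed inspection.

1

(a) line 5: |A| = 9, |A ∩ B| = 7; needs |A ∖ B| = 1 — false.
(b) line 2: |A| = 6, |A ∩ B| = 2; needs |A ∩ B| / |A| < 1/5 — false.
(c) line 1: |A| = 6, |A ∩ B| = 3; needs |A ∩ B| > |A ∖ B| — false.
(d) line 3: |A| = 7, |A ∩ B| = 4; needs |A ∩ B| ≥ 4 — true.
(e) line 4: |A| = 8, |A ∩ B| = 5; needs |A ∩ B| ≤ |A ∖ B| — false.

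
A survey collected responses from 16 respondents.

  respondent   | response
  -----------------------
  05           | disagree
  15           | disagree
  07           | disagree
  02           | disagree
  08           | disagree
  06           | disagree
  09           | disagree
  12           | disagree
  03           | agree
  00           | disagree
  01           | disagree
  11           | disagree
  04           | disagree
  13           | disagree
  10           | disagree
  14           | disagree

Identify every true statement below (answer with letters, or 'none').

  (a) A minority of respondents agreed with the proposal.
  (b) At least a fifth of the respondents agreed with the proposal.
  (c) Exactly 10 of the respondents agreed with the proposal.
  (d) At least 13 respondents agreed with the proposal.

(a)

|A| = 16, |A ∩ B| = 1, |A ∖ B| = 15.
(a) |A ∩ B| < |A ∖ B|: holds.
(b) |A ∩ B| / |A| ≥ 1/5: fails.
(c) |A ∩ B| = 10: fails.
(d) |A ∩ B| ≥ 13: fails.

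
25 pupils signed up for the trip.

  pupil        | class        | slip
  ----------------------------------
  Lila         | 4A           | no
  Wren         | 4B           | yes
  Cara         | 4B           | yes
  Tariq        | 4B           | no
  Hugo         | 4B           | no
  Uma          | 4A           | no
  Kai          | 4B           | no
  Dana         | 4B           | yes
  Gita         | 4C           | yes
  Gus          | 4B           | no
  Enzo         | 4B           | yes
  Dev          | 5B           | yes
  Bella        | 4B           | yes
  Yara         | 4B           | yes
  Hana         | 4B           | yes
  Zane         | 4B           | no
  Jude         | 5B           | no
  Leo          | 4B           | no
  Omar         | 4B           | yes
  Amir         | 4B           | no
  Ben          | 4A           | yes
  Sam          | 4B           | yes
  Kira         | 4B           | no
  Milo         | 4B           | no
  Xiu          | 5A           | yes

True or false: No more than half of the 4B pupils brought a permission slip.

'No more than half of the 4B pupils brought a permission slip' holds iff |A ∩ B| ≤ |A ∖ B|.
|A| = 18, |A ∩ B| = 9, |A ∖ B| = 9.
9 = 9, so the statement is true.

True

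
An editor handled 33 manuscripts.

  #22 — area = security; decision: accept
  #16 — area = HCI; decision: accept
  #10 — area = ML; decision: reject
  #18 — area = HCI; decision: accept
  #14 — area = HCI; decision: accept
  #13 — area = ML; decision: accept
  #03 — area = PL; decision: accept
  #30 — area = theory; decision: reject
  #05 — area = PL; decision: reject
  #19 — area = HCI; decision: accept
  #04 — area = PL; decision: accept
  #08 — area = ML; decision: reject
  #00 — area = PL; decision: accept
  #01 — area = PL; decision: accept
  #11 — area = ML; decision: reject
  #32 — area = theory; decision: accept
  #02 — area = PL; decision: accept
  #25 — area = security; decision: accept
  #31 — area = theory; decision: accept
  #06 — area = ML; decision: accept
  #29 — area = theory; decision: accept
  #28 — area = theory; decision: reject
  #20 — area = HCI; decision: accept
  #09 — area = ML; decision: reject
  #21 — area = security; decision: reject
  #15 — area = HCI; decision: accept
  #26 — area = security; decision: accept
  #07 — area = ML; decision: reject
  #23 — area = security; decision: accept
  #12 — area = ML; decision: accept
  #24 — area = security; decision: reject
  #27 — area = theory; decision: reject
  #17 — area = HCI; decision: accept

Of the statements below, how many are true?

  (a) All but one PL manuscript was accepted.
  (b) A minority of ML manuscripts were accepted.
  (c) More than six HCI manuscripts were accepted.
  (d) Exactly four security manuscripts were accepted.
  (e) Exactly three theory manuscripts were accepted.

(a) PL: |A| = 6, |A ∩ B| = 5; needs |A ∖ B| = 1 — true.
(b) ML: |A| = 8, |A ∩ B| = 3; needs |A ∩ B| < |A ∖ B| — true.
(c) HCI: |A| = 7, |A ∩ B| = 7; needs |A ∩ B| > 6 — true.
(d) security: |A| = 6, |A ∩ B| = 4; needs |A ∩ B| = 4 — true.
(e) theory: |A| = 6, |A ∩ B| = 3; needs |A ∩ B| = 3 — true.

5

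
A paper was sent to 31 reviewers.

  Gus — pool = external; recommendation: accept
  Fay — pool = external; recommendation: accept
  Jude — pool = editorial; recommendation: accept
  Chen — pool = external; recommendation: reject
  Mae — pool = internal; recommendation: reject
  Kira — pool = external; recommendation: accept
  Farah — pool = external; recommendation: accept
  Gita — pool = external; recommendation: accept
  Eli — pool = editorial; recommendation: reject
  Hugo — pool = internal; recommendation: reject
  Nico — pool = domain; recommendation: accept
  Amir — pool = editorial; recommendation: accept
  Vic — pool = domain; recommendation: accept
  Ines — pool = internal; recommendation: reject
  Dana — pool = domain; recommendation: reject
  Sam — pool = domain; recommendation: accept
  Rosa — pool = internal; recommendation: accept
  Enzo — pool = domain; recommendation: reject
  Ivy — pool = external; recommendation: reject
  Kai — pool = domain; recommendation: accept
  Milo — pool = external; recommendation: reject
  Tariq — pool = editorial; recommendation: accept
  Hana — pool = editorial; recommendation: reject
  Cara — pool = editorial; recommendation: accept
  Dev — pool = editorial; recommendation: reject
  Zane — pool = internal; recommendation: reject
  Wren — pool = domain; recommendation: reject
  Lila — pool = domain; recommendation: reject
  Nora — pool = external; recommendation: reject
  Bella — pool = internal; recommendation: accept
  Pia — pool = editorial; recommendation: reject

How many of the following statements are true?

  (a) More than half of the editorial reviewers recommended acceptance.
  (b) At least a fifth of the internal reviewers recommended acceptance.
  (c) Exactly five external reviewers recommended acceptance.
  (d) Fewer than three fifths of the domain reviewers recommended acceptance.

3

(a) editorial: |A| = 8, |A ∩ B| = 4; needs |A ∩ B| > |A ∖ B| — false.
(b) internal: |A| = 6, |A ∩ B| = 2; needs |A ∩ B| / |A| ≥ 1/5 — true.
(c) external: |A| = 9, |A ∩ B| = 5; needs |A ∩ B| = 5 — true.
(d) domain: |A| = 8, |A ∩ B| = 4; needs |A ∩ B| / |A| < 3/5 — true.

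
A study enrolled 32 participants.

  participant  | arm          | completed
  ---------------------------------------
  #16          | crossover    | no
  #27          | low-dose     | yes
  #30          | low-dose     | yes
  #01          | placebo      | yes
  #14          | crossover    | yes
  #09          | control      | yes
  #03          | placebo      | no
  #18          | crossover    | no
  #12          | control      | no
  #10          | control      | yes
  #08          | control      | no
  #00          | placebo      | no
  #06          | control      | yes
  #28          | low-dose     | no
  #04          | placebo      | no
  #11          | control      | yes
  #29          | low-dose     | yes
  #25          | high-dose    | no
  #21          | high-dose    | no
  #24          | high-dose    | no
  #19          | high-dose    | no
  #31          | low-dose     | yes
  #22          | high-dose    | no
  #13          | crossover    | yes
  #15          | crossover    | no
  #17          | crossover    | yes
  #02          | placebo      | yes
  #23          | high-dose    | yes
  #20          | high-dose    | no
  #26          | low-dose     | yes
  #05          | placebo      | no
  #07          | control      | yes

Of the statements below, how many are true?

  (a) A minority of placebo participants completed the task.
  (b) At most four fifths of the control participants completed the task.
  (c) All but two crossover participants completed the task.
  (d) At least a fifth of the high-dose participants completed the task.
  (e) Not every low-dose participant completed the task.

3

(a) placebo: |A| = 6, |A ∩ B| = 2; needs |A ∩ B| < |A ∖ B| — true.
(b) control: |A| = 7, |A ∩ B| = 5; needs |A ∩ B| / |A| ≤ 4/5 — true.
(c) crossover: |A| = 6, |A ∩ B| = 3; needs |A ∖ B| = 2 — false.
(d) high-dose: |A| = 7, |A ∩ B| = 1; needs |A ∩ B| / |A| ≥ 1/5 — false.
(e) low-dose: |A| = 6, |A ∩ B| = 5; needs A ⊄ B (|A ∖ B| ≥ 1) — true.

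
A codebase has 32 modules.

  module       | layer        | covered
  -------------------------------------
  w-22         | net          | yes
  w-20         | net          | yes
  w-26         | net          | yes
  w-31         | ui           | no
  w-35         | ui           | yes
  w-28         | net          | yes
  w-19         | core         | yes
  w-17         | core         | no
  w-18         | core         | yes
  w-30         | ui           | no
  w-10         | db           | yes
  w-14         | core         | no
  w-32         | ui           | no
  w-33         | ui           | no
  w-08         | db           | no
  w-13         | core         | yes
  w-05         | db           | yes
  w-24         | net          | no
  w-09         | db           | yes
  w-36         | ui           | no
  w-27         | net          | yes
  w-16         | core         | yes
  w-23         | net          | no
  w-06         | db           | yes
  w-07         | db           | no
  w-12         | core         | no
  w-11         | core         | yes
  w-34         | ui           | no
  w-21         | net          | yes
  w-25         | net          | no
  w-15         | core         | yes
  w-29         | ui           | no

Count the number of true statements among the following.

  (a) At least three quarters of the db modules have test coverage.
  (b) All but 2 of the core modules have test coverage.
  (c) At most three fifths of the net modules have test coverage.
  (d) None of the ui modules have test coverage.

(a) db: |A| = 6, |A ∩ B| = 4; needs |A ∩ B| / |A| ≥ 3/4 — false.
(b) core: |A| = 9, |A ∩ B| = 6; needs |A ∖ B| = 2 — false.
(c) net: |A| = 9, |A ∩ B| = 6; needs |A ∩ B| / |A| ≤ 3/5 — false.
(d) ui: |A| = 8, |A ∩ B| = 1; needs A ∩ B = ∅ (|A ∩ B| = 0) — false.

0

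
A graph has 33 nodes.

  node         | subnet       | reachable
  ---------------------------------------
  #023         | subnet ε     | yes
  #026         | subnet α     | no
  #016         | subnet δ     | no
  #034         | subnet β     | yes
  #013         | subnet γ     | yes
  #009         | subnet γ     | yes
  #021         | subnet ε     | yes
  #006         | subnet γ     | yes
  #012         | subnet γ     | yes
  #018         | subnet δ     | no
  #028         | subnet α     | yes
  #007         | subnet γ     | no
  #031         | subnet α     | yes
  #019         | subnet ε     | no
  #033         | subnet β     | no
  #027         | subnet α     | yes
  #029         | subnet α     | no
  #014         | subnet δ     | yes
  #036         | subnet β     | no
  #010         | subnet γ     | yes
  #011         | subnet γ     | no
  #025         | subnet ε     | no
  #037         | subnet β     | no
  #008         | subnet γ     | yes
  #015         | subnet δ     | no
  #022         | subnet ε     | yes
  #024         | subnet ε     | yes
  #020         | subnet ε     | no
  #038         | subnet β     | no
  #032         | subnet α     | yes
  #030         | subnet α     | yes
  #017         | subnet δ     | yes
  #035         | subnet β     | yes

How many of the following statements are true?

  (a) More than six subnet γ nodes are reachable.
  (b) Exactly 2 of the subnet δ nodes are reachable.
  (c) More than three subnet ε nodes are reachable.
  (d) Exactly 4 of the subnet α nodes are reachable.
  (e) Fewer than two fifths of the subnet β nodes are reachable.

(a) subnet γ: |A| = 8, |A ∩ B| = 6; needs |A ∩ B| > 6 — false.
(b) subnet δ: |A| = 5, |A ∩ B| = 2; needs |A ∩ B| = 2 — true.
(c) subnet ε: |A| = 7, |A ∩ B| = 4; needs |A ∩ B| > 3 — true.
(d) subnet α: |A| = 7, |A ∩ B| = 5; needs |A ∩ B| = 4 — false.
(e) subnet β: |A| = 6, |A ∩ B| = 2; needs |A ∩ B| / |A| < 2/5 — true.

3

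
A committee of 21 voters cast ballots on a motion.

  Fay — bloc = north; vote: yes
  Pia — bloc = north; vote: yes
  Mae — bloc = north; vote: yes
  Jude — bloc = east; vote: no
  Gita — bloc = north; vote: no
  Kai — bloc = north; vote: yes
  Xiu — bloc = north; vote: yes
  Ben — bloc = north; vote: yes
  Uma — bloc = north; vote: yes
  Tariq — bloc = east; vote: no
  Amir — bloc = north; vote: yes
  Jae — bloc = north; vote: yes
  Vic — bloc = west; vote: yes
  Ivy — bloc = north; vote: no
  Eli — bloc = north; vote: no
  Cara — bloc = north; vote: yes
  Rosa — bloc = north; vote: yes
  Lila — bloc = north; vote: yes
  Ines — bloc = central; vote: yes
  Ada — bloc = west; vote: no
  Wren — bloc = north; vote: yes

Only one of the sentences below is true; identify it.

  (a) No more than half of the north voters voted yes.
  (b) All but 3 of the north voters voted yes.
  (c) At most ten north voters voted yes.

(b)

|A| = 16, |A ∩ B| = 13, |A ∖ B| = 3.
(a) requires |A ∩ B| ≤ |A ∖ B|: false.
(b) requires |A ∖ B| = 3: true.
(c) requires |A ∩ B| ≤ 10: false.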